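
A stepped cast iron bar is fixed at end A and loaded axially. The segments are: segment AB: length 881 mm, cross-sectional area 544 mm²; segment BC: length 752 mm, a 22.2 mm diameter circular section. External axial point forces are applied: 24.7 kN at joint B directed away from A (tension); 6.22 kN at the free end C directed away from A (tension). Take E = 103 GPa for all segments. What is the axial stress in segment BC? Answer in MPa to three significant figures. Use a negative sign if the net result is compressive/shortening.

Internal axial forces (sectioning from the free end, tension +): N_BC = 6.22 kN, N_AB = 30.92 kN.
A_BC = 387.1 mm².
σ_BC = N_BC/A_BC = 6220/387.1 = 16.07 MPa.

16.1 MPa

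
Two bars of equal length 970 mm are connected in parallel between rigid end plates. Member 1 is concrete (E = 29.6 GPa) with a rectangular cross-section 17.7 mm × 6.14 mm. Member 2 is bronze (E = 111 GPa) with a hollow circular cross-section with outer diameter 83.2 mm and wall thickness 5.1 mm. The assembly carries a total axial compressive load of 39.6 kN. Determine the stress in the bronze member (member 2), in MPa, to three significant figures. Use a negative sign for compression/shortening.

-30.9 MPa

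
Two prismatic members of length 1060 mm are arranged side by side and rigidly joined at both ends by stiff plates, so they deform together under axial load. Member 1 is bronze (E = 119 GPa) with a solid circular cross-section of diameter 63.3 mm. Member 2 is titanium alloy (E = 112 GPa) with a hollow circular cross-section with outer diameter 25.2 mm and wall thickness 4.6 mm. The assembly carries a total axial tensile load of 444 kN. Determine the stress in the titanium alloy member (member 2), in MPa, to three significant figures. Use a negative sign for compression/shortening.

A_1 = 3147 mm².
A_2 = 297.7 mm².
Equal strain + equilibrium ⇒ each member carries load in proportion to AE: A₁E₁ = 374500000 N, A₂E₂ = 33340000 N, ΣAE = 407800000 N.
σ₂ = P·E₂/ΣAE = 444000·112000/407800000 = 121.9 MPa.

122 MPa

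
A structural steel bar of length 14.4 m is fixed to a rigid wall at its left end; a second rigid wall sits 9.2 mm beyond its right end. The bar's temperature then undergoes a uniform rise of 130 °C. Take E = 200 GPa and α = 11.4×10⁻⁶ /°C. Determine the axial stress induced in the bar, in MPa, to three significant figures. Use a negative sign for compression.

-169 MPa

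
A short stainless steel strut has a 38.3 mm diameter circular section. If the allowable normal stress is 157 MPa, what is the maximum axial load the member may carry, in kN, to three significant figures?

181 kN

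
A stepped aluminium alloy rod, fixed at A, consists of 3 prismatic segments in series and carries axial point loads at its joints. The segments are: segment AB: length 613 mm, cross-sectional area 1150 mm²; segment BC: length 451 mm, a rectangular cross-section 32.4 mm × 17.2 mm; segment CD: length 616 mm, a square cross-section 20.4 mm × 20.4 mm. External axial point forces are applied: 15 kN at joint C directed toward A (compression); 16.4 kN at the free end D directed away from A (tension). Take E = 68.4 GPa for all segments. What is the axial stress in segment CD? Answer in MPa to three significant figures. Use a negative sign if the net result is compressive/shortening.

39.4 MPa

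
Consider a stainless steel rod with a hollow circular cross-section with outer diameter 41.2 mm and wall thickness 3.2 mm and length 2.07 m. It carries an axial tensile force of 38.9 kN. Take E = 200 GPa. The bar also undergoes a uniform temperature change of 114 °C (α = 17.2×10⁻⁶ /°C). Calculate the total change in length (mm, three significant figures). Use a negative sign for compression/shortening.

A = 382 mm².
δ_mech = NL/(AE) = 38900·2070/(382·200000) = 1.054 mm.
δ_thermal = αLΔT = 17.2e-6·2070·114 = 4.059 mm.
δ = δ_mech + δ_thermal = 5.113 mm.

5.11 mm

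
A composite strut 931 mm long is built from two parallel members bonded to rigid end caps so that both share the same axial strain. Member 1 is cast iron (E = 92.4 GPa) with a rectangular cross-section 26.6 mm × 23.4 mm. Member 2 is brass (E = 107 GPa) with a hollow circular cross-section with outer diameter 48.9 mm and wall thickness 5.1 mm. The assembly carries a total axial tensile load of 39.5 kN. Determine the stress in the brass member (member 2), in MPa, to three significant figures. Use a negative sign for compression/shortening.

31.9 MPa

A_1 = 622.4 mm².
A_2 = 701.8 mm².
Equal strain + equilibrium ⇒ each member carries load in proportion to AE: A₁E₁ = 57510000 N, A₂E₂ = 75090000 N, ΣAE = 132600000 N.
σ₂ = P·E₂/ΣAE = 39500·107000/132600000 = 31.87 MPa.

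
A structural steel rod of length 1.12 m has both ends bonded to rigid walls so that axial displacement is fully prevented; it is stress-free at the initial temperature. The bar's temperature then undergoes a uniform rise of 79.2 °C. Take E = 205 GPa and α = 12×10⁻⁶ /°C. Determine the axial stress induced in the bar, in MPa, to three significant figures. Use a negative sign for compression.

-195 MPa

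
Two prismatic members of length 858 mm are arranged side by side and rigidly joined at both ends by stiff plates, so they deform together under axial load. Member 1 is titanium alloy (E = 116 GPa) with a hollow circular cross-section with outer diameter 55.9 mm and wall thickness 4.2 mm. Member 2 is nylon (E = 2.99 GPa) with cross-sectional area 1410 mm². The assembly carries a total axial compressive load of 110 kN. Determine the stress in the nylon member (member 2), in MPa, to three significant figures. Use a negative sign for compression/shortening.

A_1 = 682.2 mm².
Equal strain + equilibrium ⇒ each member carries load in proportion to AE: A₁E₁ = 79130000 N, A₂E₂ = 4216000 N, ΣAE = 83350000 N.
σ₂ = P·E₂/ΣAE = -110000·2990/83350000 = -3.946 MPa.

-3.95 MPa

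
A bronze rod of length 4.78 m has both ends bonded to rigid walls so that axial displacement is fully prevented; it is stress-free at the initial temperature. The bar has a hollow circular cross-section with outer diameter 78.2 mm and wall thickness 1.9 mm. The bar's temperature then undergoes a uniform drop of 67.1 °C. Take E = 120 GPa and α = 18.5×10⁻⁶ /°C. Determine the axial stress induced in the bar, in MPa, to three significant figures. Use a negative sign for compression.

149 MPa

Free thermal expansion αLΔT = 18.5e-6 · 4780 · -67.1 = -5.934 mm.
The walls impose strain ε = −(-5.934)/4780 = 1.2413e-03; σ = Eε = 120000 · 1.2413e-03 = 149 MPa.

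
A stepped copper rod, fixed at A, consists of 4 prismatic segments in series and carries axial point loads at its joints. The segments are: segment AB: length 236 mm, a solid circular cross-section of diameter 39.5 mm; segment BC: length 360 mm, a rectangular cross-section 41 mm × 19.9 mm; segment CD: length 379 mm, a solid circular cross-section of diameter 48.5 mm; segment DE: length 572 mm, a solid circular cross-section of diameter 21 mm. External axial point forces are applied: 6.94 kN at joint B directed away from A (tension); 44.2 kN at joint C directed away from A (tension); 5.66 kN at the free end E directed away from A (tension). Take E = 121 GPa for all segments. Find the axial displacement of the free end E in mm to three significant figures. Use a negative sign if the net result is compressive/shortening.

Internal axial forces (sectioning from the free end, tension +): N_DE = 5.66 kN, N_CD = 5.66 kN, N_BC = 49.86 kN, N_AB = 56.8 kN.
A_AB = 1225 mm².
A_BC = 815.9 mm².
A_CD = 1847 mm².
A_DE = 346.4 mm².
δ_AB = 56800·236/(1225·121000) = 0.0904 mm
δ_BC = 49860·360/(815.9·121000) = 0.1818 mm
δ_CD = 5660·379/(1847·121000) = 0.009596 mm
δ_DE = 5660·572/(346.4·121000) = 0.07725 mm
δ = Σδ_i = 0.3591 mm.

0.359 mm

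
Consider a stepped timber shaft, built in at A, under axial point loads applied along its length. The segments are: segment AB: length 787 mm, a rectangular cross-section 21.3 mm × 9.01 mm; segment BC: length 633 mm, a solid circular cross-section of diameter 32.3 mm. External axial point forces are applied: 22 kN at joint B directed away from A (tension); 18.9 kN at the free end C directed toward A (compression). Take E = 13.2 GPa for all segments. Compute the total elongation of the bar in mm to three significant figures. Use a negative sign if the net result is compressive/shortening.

Internal axial forces (sectioning from the free end, tension +): N_BC = -18.9 kN, N_AB = 3.1 kN.
A_AB = 191.9 mm².
A_BC = 819.4 mm².
δ_AB = 3100·787/(191.9·13200) = 0.9631 mm
δ_BC = -18900·633/(819.4·13200) = -1.106 mm
δ = Σδ_i = -0.143 mm.

-0.143 mm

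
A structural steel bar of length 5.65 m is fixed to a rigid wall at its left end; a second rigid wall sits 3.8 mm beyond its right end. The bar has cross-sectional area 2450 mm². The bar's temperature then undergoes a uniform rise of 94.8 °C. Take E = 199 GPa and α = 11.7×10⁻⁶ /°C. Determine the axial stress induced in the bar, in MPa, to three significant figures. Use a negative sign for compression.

-86.9 MPa

Free thermal expansion αLΔT = 11.7e-6 · 5650 · 94.8 = 6.267 mm.
The walls engage after the gap closes; constrained expansion = 6.267 − 3.8 = 2.467 mm.
The walls impose strain ε = −(2.467)/5650 = -4.3659e-04; σ = Eε = 199000 · -4.3659e-04 = -86.88 MPa.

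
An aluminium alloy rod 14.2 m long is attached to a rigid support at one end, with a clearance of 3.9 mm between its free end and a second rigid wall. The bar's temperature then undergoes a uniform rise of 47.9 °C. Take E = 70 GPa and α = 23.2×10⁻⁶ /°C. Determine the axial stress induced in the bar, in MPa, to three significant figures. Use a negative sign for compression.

-58.6 MPa

Free thermal expansion αLΔT = 23.2e-6 · 14200 · 47.9 = 15.78 mm.
The walls engage after the gap closes; constrained expansion = 15.78 − 3.9 = 11.88 mm.
The walls impose strain ε = −(11.88)/14200 = -8.3663e-04; σ = Eε = 70000 · -8.3663e-04 = -58.56 MPa.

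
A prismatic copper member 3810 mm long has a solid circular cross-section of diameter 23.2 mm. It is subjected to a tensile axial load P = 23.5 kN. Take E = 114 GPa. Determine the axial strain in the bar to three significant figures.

4.88e-04

A = 422.7 mm².
σ = N/A = 55.59 MPa; ε = σ/E = 55.59/114000 = 4.876e-04.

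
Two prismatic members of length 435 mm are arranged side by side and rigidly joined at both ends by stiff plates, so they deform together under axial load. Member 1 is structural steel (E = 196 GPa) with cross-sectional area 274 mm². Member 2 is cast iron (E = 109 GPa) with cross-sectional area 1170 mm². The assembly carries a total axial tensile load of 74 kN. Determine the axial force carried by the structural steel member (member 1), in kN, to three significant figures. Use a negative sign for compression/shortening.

21.9 kN

Equal strain + equilibrium ⇒ each member carries load in proportion to AE: A₁E₁ = 53700000 N, A₂E₂ = 127500000 N, ΣAE = 181200000 N.
F₁ = P·A₁E₁/ΣAE = 74000·53700000/181200000 = 21930 N.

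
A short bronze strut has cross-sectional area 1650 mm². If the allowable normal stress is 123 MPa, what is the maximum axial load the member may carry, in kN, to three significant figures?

203 kN

P_max = σ_allow · A = 123 · 1650 = 203000 N = 202.9 kN.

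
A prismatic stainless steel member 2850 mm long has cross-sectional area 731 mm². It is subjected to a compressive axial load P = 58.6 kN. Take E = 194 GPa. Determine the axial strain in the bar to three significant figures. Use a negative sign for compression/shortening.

σ = N/A = -80.16 MPa; ε = σ/E = -80.16/194000 = -4.132e-04.

-4.13e-04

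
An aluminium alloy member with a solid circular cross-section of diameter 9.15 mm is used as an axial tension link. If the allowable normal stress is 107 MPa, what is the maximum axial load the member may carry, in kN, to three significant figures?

7.04 kN

A = 65.76 mm².
P_max = σ_allow · A = 107 · 65.76 = 7036 N = 7.036 kN.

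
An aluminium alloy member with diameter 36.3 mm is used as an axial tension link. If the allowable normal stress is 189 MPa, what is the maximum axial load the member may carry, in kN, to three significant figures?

196 kN

A = 1035 mm².
P_max = σ_allow · A = 189 · 1035 = 195600 N = 195.6 kN.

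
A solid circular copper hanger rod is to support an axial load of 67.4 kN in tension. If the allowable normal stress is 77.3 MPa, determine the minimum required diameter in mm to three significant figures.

Required area A ≥ P/σ_allow = 67400/77.3 = 871.9 mm².
For a solid circular section, d ≥ √(4A/π) = 33.32 mm.

33.3 mm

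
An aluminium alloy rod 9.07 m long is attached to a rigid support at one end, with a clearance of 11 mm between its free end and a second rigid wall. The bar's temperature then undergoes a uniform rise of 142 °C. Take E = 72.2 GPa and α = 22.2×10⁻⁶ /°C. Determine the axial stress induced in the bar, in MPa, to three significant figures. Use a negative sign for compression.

-140 MPa

Free thermal expansion αLΔT = 22.2e-6 · 9070 · 142 = 28.59 mm.
The walls engage after the gap closes; constrained expansion = 28.59 − 11 = 17.59 mm.
The walls impose strain ε = −(17.59)/9070 = -1.9396e-03; σ = Eε = 72200 · -1.9396e-03 = -140 MPa.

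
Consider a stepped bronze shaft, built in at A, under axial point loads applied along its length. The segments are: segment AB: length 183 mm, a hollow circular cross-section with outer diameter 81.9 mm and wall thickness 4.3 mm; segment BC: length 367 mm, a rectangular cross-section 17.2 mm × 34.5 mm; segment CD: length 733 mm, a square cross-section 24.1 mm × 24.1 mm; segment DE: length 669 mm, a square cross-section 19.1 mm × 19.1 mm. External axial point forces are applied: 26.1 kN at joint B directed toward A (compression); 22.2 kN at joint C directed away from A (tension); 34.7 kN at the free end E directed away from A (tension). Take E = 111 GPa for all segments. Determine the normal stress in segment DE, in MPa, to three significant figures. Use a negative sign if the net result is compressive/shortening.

Internal axial forces (sectioning from the free end, tension +): N_DE = 34.7 kN, N_CD = 34.7 kN, N_BC = 56.9 kN, N_AB = 30.8 kN.
A_DE = 364.8 mm².
σ_DE = N_DE/A_DE = 34700/364.8 = 95.12 MPa.

95.1 MPa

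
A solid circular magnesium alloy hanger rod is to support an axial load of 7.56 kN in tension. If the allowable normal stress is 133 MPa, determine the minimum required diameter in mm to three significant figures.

8.51 mm

Required area A ≥ P/σ_allow = 7560/133 = 56.84 mm².
For a solid circular section, d ≥ √(4A/π) = 8.507 mm.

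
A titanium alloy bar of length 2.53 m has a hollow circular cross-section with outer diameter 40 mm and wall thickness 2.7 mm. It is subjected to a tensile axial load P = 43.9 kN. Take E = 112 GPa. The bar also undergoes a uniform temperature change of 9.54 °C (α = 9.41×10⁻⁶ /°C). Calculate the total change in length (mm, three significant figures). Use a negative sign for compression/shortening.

3.36 mm

A = 316.4 mm².
δ_mech = NL/(AE) = 43900·2530/(316.4·112000) = 3.134 mm.
δ_thermal = αLΔT = 9.41e-6·2530·9.54 = 0.2271 mm.
δ = δ_mech + δ_thermal = 3.361 mm.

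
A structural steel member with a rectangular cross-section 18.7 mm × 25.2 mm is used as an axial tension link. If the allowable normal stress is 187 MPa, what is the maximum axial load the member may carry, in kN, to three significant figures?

88.1 kN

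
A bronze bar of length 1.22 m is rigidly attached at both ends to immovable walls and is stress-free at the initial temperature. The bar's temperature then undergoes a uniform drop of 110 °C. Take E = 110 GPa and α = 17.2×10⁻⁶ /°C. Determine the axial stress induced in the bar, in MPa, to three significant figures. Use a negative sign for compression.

Free thermal expansion αLΔT = 17.2e-6 · 1220 · -110 = -2.308 mm.
The walls impose strain ε = −(-2.308)/1220 = 1.8920e-03; σ = Eε = 110000 · 1.8920e-03 = 208.1 MPa.

208 MPa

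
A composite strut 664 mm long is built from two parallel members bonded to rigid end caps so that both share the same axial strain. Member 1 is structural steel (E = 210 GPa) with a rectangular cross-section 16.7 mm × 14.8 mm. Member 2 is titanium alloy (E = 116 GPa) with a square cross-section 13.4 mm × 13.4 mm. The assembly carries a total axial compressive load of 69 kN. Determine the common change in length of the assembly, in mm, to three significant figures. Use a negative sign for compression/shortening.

A_1 = 247.2 mm².
A_2 = 179.6 mm².
Equal strain + equilibrium ⇒ each member carries load in proportion to AE: A₁E₁ = 51900000 N, A₂E₂ = 20830000 N, ΣAE = 72730000 N.
δ = PL/ΣAE = -69000·664/72730000 = -0.6299 mm.

-0.630 mm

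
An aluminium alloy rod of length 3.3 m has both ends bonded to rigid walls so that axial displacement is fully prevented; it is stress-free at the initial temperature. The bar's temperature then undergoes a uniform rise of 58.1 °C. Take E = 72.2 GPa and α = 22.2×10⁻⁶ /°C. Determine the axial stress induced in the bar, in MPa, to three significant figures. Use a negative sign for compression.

-93.1 MPa

Free thermal expansion αLΔT = 22.2e-6 · 3300 · 58.1 = 4.256 mm.
The walls impose strain ε = −(4.256)/3300 = -1.2898e-03; σ = Eε = 72200 · -1.2898e-03 = -93.13 MPa.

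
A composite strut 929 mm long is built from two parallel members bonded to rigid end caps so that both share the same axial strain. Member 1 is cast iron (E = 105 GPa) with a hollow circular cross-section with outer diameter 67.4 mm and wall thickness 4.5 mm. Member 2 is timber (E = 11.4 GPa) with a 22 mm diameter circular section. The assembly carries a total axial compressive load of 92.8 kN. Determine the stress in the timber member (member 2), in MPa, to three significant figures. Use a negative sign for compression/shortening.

-10.8 MPa

A_1 = 889.2 mm².
A_2 = 380.1 mm².
Equal strain + equilibrium ⇒ each member carries load in proportion to AE: A₁E₁ = 93370000 N, A₂E₂ = 4334000 N, ΣAE = 97700000 N.
σ₂ = P·E₂/ΣAE = -92800·11400/97700000 = -10.83 MPa.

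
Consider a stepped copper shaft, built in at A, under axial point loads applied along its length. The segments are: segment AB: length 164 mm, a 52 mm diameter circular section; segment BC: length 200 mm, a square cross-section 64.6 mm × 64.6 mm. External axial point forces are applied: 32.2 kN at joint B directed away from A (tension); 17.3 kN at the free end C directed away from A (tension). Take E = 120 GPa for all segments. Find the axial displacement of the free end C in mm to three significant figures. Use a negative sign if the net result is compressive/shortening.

Internal axial forces (sectioning from the free end, tension +): N_BC = 17.3 kN, N_AB = 49.5 kN.
A_AB = 2124 mm².
A_BC = 4173 mm².
δ_AB = 49500·164/(2124·120000) = 0.03185 mm
δ_BC = 17300·200/(4173·120000) = 0.006909 mm
δ = Σδ_i = 0.03876 mm.

0.0388 mm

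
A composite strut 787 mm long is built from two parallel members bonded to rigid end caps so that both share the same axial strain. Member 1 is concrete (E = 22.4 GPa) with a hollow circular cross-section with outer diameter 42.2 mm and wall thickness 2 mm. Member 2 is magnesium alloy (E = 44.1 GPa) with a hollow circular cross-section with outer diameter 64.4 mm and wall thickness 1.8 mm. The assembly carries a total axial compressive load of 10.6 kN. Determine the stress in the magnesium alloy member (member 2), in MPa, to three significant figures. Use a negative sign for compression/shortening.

A_1 = 252.6 mm².
A_2 = 354 mm².
Equal strain + equilibrium ⇒ each member carries load in proportion to AE: A₁E₁ = 5658000 N, A₂E₂ = 15610000 N, ΣAE = 21270000 N.
σ₂ = P·E₂/ΣAE = -10600·44100/21270000 = -21.98 MPa.

-22.0 MPa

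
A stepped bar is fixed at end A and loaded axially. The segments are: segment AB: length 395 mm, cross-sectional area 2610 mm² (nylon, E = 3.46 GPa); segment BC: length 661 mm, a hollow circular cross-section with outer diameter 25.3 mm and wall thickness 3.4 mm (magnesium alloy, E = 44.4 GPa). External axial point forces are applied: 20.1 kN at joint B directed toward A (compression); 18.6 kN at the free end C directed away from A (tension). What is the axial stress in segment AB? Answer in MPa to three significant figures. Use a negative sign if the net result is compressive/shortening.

Internal axial forces (sectioning from the free end, tension +): N_BC = 18.6 kN, N_AB = -1.5 kN.
σ_AB = N_AB/A_AB = -1500/2610 = -0.5747 MPa.

-0.575 MPa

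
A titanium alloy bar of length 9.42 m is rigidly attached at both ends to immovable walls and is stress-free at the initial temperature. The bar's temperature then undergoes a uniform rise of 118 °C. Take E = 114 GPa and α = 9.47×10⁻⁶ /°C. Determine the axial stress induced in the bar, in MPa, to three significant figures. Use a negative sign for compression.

Free thermal expansion αLΔT = 9.47e-6 · 9420 · 118 = 10.53 mm.
The walls impose strain ε = −(10.53)/9420 = -1.1175e-03; σ = Eε = 114000 · -1.1175e-03 = -127.4 MPa.

-127 MPa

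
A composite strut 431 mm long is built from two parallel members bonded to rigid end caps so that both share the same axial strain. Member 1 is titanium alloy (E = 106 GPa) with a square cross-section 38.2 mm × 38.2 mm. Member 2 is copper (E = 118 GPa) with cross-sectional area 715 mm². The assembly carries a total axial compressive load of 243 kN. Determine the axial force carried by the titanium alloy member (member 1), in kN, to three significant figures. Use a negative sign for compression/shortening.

-157 kN

A_1 = 1459 mm².
Equal strain + equilibrium ⇒ each member carries load in proportion to AE: A₁E₁ = 154700000 N, A₂E₂ = 84370000 N, ΣAE = 239000000 N.
F₁ = P·A₁E₁/ΣAE = -243000·154700000/239000000 = -157200 N.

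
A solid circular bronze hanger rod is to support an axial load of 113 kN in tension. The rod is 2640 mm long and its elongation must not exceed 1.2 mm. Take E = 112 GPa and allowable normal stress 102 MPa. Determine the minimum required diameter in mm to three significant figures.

53.2 mm

Required area A ≥ P/σ_allow = 113000/102 = 1108 mm².
For a solid circular section, d ≥ √(4A/π) = 37.56 mm.
Elongation limit: A ≥ PL/(Eδ_allow) = 113000·2640/(112000·1.2) = 2220 mm² ⇒ d ≥ 53.16 mm.
The elongation limit governs.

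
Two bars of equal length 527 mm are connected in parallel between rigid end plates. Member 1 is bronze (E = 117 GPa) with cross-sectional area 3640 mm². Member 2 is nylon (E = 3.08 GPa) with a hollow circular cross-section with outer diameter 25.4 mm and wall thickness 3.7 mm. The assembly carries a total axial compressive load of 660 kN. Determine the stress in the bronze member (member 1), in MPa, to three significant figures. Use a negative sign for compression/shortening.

A_2 = 252.2 mm².
Equal strain + equilibrium ⇒ each member carries load in proportion to AE: A₁E₁ = 425900000 N, A₂E₂ = 776900 N, ΣAE = 426700000 N.
σ₁ = P·E₁/ΣAE = -660000·117000/426700000 = -181 MPa.

-181 MPa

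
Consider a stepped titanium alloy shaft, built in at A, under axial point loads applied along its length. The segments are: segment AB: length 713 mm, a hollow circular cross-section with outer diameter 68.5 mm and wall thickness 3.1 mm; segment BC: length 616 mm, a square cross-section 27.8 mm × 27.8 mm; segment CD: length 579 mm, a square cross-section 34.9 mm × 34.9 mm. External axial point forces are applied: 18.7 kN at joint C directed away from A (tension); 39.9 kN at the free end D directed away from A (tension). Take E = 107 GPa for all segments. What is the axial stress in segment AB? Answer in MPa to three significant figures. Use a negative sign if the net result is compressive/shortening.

92.0 MPa

Internal axial forces (sectioning from the free end, tension +): N_CD = 39.9 kN, N_BC = 58.6 kN, N_AB = 58.6 kN.
A_AB = 636.9 mm².
σ_AB = N_AB/A_AB = 58600/636.9 = 92 MPa.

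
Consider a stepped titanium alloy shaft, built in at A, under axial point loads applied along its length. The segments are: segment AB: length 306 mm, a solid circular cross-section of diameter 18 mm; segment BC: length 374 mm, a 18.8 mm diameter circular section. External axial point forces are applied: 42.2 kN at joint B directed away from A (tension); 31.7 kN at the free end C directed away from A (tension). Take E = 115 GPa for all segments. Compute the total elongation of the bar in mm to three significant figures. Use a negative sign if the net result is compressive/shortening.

1.14 mm

Internal axial forces (sectioning from the free end, tension +): N_BC = 31.7 kN, N_AB = 73.9 kN.
A_AB = 254.5 mm².
A_BC = 277.6 mm².
δ_AB = 73900·306/(254.5·115000) = 0.7727 mm
δ_BC = 31700·374/(277.6·115000) = 0.3714 mm
δ = Σδ_i = 1.144 mm.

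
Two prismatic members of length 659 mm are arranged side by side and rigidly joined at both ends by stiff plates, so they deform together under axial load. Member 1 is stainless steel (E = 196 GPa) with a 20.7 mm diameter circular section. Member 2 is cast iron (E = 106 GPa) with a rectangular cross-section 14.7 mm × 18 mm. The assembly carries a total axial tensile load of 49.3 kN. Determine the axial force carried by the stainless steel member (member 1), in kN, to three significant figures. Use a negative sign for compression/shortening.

A_1 = 336.5 mm².
A_2 = 264.6 mm².
Equal strain + equilibrium ⇒ each member carries load in proportion to AE: A₁E₁ = 65960000 N, A₂E₂ = 28050000 N, ΣAE = 94010000 N.
F₁ = P·A₁E₁/ΣAE = 49300·65960000/94010000 = 34590 N.

34.6 kN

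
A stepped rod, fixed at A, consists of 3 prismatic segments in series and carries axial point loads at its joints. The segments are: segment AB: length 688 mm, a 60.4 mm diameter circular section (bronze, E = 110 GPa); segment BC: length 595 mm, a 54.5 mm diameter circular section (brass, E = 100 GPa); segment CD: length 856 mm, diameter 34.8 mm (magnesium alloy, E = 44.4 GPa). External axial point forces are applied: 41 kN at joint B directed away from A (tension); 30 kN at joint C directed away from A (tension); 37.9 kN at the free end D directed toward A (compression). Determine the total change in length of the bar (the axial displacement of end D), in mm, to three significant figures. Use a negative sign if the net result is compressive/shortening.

Internal axial forces (sectioning from the free end, tension +): N_CD = -37.9 kN, N_BC = -7.9 kN, N_AB = 33.1 kN.
A_AB = 2865 mm².
A_BC = 2333 mm².
A_CD = 951.1 mm².
δ_AB = 33100·688/(2865·110000) = 0.07225 mm
δ_BC = -7900·595/(2333·100000) = -0.02015 mm
δ_CD = -37900·856/(951.1·44400) = -0.7682 mm
δ = Σδ_i = -0.7161 mm.

-0.716 mm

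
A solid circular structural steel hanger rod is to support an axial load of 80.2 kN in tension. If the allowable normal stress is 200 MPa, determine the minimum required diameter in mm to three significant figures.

22.6 mm

Required area A ≥ P/σ_allow = 80200/200 = 401 mm².
For a solid circular section, d ≥ √(4A/π) = 22.6 mm.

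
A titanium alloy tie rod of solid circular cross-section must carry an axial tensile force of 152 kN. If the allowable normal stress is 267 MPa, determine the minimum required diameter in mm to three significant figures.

26.9 mm

Required area A ≥ P/σ_allow = 152000/267 = 569.3 mm².
For a solid circular section, d ≥ √(4A/π) = 26.92 mm.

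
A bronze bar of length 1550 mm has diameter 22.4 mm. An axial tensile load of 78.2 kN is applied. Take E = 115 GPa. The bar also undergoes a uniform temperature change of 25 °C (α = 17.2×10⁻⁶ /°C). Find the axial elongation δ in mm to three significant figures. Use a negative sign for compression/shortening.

3.34 mm

A = 394.1 mm².
δ_mech = NL/(AE) = 78200·1550/(394.1·115000) = 2.675 mm.
δ_thermal = αLΔT = 17.2e-6·1550·25 = 0.6665 mm.
δ = δ_mech + δ_thermal = 3.341 mm.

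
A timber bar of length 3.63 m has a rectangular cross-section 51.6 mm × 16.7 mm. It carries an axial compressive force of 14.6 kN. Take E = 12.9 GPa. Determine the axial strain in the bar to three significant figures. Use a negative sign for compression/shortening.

-0.00131

A = 861.7 mm².
σ = N/A = -16.94 MPa; ε = σ/E = -16.94/12900 = -1.313e-03.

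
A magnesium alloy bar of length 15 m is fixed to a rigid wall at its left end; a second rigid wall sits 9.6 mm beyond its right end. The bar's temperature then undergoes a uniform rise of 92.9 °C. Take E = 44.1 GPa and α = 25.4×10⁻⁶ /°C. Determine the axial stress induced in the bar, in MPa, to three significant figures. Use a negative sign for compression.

-75.8 MPa

Free thermal expansion αLΔT = 25.4e-6 · 15000 · 92.9 = 35.39 mm.
The walls engage after the gap closes; constrained expansion = 35.39 − 9.6 = 25.79 mm.
The walls impose strain ε = −(25.79)/15000 = -1.7197e-03; σ = Eε = 44100 · -1.7197e-03 = -75.84 MPa.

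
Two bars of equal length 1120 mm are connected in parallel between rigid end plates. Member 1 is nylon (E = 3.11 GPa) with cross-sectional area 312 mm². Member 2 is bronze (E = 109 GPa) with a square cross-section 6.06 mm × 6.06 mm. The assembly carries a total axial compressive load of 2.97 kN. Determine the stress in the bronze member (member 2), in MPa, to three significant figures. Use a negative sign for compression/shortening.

A_2 = 36.72 mm².
Equal strain + equilibrium ⇒ each member carries load in proportion to AE: A₁E₁ = 970300 N, A₂E₂ = 4003000 N, ΣAE = 4973000 N.
σ₂ = P·E₂/ΣAE = -2970·109000/4973000 = -65.1 MPa.

-65.1 MPa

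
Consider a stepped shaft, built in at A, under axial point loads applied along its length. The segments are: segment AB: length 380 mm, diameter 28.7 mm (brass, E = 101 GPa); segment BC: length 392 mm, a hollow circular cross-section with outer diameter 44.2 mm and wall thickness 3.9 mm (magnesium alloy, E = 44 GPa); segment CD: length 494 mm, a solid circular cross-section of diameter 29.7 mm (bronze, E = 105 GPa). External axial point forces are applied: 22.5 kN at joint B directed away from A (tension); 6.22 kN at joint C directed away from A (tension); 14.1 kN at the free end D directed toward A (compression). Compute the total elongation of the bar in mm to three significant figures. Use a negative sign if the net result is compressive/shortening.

Internal axial forces (sectioning from the free end, tension +): N_CD = -14.1 kN, N_BC = -7.88 kN, N_AB = 14.62 kN.
A_AB = 646.9 mm².
A_BC = 493.8 mm².
A_CD = 692.8 mm².
δ_AB = 14620·380/(646.9·101000) = 0.08503 mm
δ_BC = -7880·392/(493.8·44000) = -0.1422 mm
δ_CD = -14100·494/(692.8·105000) = -0.09575 mm
δ = Σδ_i = -0.1529 mm.

-0.153 mm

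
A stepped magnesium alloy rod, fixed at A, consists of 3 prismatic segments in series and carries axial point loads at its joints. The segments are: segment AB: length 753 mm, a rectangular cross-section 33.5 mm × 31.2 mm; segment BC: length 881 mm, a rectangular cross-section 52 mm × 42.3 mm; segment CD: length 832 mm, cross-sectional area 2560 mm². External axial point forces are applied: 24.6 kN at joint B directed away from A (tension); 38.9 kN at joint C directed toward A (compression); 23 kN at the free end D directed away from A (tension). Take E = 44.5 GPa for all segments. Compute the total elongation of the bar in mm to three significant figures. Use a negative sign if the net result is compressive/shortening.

0.166 mm

Internal axial forces (sectioning from the free end, tension +): N_CD = 23 kN, N_BC = -15.9 kN, N_AB = 8.7 kN.
A_AB = 1045 mm².
A_BC = 2200 mm².
δ_AB = 8700·753/(1045·44500) = 0.1408 mm
δ_BC = -15900·881/(2200·44500) = -0.1431 mm
δ_CD = 23000·832/(2560·44500) = 0.168 mm
δ = Σδ_i = 0.1657 mm.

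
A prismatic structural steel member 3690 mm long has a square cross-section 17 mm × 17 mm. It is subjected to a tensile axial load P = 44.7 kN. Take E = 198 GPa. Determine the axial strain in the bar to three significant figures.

A = 289 mm².
σ = N/A = 154.7 MPa; ε = σ/E = 154.7/198000 = 7.812e-04.

7.81e-04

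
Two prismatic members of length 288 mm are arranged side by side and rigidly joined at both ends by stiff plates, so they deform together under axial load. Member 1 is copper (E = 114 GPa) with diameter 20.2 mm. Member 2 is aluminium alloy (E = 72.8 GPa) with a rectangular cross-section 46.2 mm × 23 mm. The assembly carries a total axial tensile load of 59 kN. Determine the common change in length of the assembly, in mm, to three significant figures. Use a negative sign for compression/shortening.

A_1 = 320.5 mm².
A_2 = 1063 mm².
Equal strain + equilibrium ⇒ each member carries load in proportion to AE: A₁E₁ = 36530000 N, A₂E₂ = 77360000 N, ΣAE = 113900000 N.
δ = PL/ΣAE = 59000·288/113900000 = 0.1492 mm.

0.149 mm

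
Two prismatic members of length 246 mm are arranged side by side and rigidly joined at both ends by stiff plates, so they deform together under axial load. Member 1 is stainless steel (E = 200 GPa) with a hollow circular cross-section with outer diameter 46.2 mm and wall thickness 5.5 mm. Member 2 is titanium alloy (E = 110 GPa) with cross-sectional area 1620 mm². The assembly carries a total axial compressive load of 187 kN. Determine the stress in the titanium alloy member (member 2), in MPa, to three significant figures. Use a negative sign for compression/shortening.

A_1 = 703.2 mm².
Equal strain + equilibrium ⇒ each member carries load in proportion to AE: A₁E₁ = 140600000 N, A₂E₂ = 178200000 N, ΣAE = 318800000 N.
σ₂ = P·E₂/ΣAE = -187000·110000/318800000 = -64.51 MPa.

-64.5 MPa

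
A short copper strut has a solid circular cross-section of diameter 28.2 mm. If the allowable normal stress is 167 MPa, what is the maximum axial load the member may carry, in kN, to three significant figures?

104 kN

A = 624.6 mm².
P_max = σ_allow · A = 167 · 624.6 = 104300 N = 104.3 kN.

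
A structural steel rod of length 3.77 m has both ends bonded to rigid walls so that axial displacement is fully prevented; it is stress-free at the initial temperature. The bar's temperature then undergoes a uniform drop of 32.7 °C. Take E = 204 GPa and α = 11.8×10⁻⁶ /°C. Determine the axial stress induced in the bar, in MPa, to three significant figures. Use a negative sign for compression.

78.7 MPa

Free thermal expansion αLΔT = 11.8e-6 · 3770 · -32.7 = -1.455 mm.
The walls impose strain ε = −(-1.455)/3770 = 3.8586e-04; σ = Eε = 204000 · 3.8586e-04 = 78.72 MPa.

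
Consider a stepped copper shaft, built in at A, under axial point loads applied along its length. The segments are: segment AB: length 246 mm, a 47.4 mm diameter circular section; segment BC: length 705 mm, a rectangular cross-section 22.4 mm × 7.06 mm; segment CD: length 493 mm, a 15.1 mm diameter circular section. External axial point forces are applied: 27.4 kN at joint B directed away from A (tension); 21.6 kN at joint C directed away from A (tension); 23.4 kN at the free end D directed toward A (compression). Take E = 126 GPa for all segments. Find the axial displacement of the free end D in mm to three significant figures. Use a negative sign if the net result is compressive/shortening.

Internal axial forces (sectioning from the free end, tension +): N_CD = -23.4 kN, N_BC = -1.8 kN, N_AB = 25.6 kN.
A_AB = 1765 mm².
A_BC = 158.1 mm².
A_CD = 179.1 mm².
δ_AB = 25600·246/(1765·126000) = 0.02832 mm
δ_BC = -1800·705/(158.1·126000) = -0.06369 mm
δ_CD = -23400·493/(179.1·126000) = -0.5113 mm
δ = Σδ_i = -0.5466 mm.

-0.547 mm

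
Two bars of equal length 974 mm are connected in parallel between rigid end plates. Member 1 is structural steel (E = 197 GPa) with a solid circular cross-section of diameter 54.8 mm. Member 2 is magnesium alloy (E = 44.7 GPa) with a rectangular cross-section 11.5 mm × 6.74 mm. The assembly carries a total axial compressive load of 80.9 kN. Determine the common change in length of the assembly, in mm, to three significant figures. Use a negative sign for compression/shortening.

A_1 = 2359 mm².
A_2 = 77.51 mm².
Equal strain + equilibrium ⇒ each member carries load in proportion to AE: A₁E₁ = 464600000 N, A₂E₂ = 3465000 N, ΣAE = 468100000 N.
δ = PL/ΣAE = -80900·974/468100000 = -0.1683 mm.

-0.168 mm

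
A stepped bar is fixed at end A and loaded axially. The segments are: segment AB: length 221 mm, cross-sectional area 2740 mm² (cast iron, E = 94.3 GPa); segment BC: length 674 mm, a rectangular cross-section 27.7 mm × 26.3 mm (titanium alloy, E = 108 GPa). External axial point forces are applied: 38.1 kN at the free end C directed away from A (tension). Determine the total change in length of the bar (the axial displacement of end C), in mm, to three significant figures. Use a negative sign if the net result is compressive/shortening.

0.359 mm

Internal axial forces (sectioning from the free end, tension +): N_BC = 38.1 kN, N_AB = 38.1 kN.
A_BC = 728.5 mm².
δ_AB = 38100·221/(2740·94300) = 0.03259 mm
δ_BC = 38100·674/(728.5·108000) = 0.3264 mm
δ = Σδ_i = 0.359 mm.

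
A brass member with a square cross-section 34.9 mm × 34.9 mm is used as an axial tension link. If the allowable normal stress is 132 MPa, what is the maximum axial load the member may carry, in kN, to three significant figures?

161 kN

A = 1218 mm².
P_max = σ_allow · A = 132 · 1218 = 160800 N = 160.8 kN.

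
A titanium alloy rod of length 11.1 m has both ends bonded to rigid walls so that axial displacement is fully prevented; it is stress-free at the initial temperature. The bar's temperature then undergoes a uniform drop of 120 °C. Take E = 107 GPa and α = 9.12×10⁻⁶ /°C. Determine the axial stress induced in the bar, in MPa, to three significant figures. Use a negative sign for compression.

Free thermal expansion αLΔT = 9.12e-6 · 11100 · -120 = -12.15 mm.
The walls impose strain ε = −(-12.15)/11100 = 1.0944e-03; σ = Eε = 107000 · 1.0944e-03 = 117.1 MPa.

117 MPa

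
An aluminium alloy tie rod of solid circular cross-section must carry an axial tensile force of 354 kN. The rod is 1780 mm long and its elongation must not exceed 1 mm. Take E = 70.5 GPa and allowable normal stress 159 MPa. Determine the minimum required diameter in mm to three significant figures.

107 mm

Required area A ≥ P/σ_allow = 354000/159 = 2226 mm².
For a solid circular section, d ≥ √(4A/π) = 53.24 mm.
Elongation limit: A ≥ PL/(Eδ_allow) = 354000·1780/(70500·1) = 8938 mm² ⇒ d ≥ 106.7 mm.
The elongation limit governs.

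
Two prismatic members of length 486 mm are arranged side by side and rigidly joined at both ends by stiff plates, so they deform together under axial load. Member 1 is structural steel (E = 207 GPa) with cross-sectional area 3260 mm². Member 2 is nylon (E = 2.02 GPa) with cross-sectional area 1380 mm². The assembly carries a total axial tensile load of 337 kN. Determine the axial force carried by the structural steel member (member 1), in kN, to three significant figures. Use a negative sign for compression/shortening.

336 kN

Equal strain + equilibrium ⇒ each member carries load in proportion to AE: A₁E₁ = 674800000 N, A₂E₂ = 2788000 N, ΣAE = 677600000 N.
F₁ = P·A₁E₁/ΣAE = 337000·674800000/677600000 = 335600 N.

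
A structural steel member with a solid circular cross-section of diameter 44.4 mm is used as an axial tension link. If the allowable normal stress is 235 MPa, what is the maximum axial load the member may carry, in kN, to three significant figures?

364 kN

A = 1548 mm².
P_max = σ_allow · A = 235 · 1548 = 363900 N = 363.9 kN.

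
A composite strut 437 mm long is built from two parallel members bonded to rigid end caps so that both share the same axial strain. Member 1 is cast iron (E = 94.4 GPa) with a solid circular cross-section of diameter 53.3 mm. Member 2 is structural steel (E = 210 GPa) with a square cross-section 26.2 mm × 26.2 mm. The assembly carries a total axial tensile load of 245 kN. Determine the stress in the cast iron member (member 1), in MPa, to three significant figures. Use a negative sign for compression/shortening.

65.2 MPa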